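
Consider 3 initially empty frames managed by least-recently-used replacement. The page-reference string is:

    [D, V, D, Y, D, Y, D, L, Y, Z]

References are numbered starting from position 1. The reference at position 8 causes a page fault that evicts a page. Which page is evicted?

V

pos 1: D: fault, frames (D)
pos 2: V: fault, frames (D V)
pos 3: D: hit
pos 4: Y: fault, frames (V D Y)
pos 5: D: hit
pos 6: Y: hit
pos 7: D: hit
pos 8: L: fault, evict V, frames (Y D L)
At position 8, page V is evicted.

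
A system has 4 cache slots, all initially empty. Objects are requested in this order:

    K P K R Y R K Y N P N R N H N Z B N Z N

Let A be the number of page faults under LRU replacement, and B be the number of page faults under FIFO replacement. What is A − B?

Under LRU: F F . F F . . . F F . F . F . F F . . . → 10 faults.
Under FIFO: F F . F F . . . F . . . . F . F F . . . → 8 faults.
A − B = 10 − 8 = 2.

2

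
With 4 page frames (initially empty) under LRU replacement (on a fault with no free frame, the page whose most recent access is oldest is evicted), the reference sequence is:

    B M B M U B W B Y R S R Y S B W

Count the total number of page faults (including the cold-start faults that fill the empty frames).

B -> fault, frames {B}
M -> fault, frames {B,M}
B -> hit
M -> hit
U -> fault, frames {B,M,U}
B -> hit
W -> fault, frames {M,U,B,W}
B -> hit
Y -> fault, evict M, frames {U,W,B,Y}
R -> fault, evict U, frames {W,B,Y,R}
S -> fault, evict W, frames {B,Y,R,S}
R -> hit
Y -> hit
S -> hit
B -> hit
W -> fault, evict R, frames {Y,S,B,W}
Page faults: 8.

8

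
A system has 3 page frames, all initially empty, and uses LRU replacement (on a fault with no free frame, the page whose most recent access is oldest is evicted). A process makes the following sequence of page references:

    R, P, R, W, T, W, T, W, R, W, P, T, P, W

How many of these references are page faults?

R → fault, frames {R}
P → fault, frames {R,P}
R → hit
W → fault, frames {P,R,W}
T → fault, evict P, frames {R,W,T}
W → hit
T → hit
W → hit
R → hit
W → hit
P → fault, evict T, frames {R,W,P}
T → fault, evict R, frames {W,P,T}
P → hit
W → hit
Page faults: 6.

6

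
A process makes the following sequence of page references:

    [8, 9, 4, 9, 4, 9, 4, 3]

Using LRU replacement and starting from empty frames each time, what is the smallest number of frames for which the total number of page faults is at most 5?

f=1: 8 faults
f=2: 4 faults
f=3: 4 faults
f=4: 4 faults
Smallest f with faults ≤ 5 is 2.

2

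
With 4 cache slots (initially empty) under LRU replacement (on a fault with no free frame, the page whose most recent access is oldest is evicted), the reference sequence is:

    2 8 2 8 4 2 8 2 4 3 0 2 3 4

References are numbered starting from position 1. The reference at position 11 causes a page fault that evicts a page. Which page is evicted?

8

pos 1: 2: fault, frames (2)
pos 2: 8: fault, frames (2 8)
pos 3: 2: hit
pos 4: 8: hit
pos 5: 4: fault, frames (2 8 4)
pos 6: 2: hit
pos 7: 8: hit
pos 8: 2: hit
pos 9: 4: hit
pos 10: 3: fault, frames (8 2 4 3)
pos 11: 0: fault, evict 8, frames (2 4 3 0)
At position 11, page 8 is evicted.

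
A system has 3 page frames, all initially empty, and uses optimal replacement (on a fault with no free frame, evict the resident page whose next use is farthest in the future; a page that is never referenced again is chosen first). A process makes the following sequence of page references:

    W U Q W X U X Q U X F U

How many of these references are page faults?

W: miss, frames {W}
U: miss, frames {W,U}
Q: miss, frames {W,U,Q}
W: hit
X: miss, evict W, frames {U,Q,X}
U: hit
X: hit
Q: hit
U: hit
X: hit
F: miss, evict X, frames {U,Q,F}
U: hit
Page faults: 5.

5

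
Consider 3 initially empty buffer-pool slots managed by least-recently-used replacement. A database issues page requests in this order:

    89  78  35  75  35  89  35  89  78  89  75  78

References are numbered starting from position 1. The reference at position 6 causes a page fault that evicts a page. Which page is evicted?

78

pos 1: 89 -> fault, frames {89}
pos 2: 78 -> fault, frames {89,78}
pos 3: 35 -> fault, frames {89,78,35}
pos 4: 75 -> fault, evict 89, frames {78,35,75}
pos 5: 35 -> hit
pos 6: 89 -> fault, evict 78, frames {75,35,89}
At position 6, page 78 is evicted.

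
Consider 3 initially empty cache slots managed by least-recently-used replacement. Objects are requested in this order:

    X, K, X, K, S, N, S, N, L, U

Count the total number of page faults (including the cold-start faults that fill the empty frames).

6

X: miss, frames (X)
K: miss, frames (X K)
X: hit
K: hit
S: miss, frames (X K S)
N: miss, evict X, frames (K S N)
S: hit
N: hit
L: miss, evict K, frames (S N L)
U: miss, evict S, frames (N L U)
Page faults: 6.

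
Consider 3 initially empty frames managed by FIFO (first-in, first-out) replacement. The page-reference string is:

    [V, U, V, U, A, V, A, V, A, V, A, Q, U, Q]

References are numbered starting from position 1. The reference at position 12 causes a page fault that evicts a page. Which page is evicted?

pos 1: V: miss, frames (V)
pos 2: U: miss, frames (V U)
pos 3: V: hit
pos 4: U: hit
pos 5: A: miss, frames (V U A)
pos 6: V: hit
pos 7: A: hit
pos 8: V: hit
pos 9: A: hit
pos 10: V: hit
pos 11: A: hit
pos 12: Q: miss, evict V, frames (U A Q)
At position 12, page V is evicted.

V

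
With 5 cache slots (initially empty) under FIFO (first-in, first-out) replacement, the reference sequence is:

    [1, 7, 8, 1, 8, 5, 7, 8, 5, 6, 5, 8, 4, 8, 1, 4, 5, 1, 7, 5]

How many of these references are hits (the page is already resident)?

1 → fault, frames [1]
7 → fault, frames [1, 7]
8 → fault, frames [1, 7, 8]
1 → hit
8 → hit
5 → fault, frames [1, 7, 8, 5]
7 → hit
8 → hit
5 → hit
6 → fault, frames [1, 7, 8, 5, 6]
5 → hit
8 → hit
4 → fault, evict 1, frames [7, 8, 5, 6, 4]
8 → hit
1 → fault, evict 7, frames [8, 5, 6, 4, 1]
4 → hit
5 → hit
1 → hit
7 → fault, evict 8, frames [5, 6, 4, 1, 7]
5 → hit
Hits: 12.

12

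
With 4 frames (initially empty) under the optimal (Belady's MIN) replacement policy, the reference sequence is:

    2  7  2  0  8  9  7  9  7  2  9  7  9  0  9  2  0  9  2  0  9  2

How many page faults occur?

5

2: fault, frames (2)
7: fault, frames (2 7)
2: hit
0: fault, frames (2 7 0)
8: fault, frames (2 7 0 8)
9: fault, evict 8, frames (2 7 0 9)
7: hit
9: hit
7: hit
2: hit
9: hit
7: hit
9: hit
0: hit
9: hit
2: hit
0: hit
9: hit
2: hit
0: hit
9: hit
2: hit
Page faults: 5.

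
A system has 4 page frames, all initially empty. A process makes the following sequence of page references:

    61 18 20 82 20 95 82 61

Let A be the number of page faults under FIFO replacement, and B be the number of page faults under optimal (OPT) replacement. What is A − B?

Under FIFO: F F F F . F . F → 6 faults.
Under OPT: F F F F . F . . → 5 faults.
A − B = 6 − 5 = 1.

1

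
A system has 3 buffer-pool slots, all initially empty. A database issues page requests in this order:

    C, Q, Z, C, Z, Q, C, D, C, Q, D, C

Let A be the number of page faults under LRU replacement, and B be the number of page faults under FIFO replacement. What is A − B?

-2

Under LRU: F F F . . . . F . . . . → 4 faults.
Under FIFO: F F F . . . . F F F . . → 6 faults.
A − B = 4 − 6 = -2.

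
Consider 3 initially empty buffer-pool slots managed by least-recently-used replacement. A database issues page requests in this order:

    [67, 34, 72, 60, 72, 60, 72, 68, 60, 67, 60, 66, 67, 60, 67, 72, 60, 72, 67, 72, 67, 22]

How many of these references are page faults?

9

67 -> miss, frames {67}
34 -> miss, frames {67,34}
72 -> miss, frames {67,34,72}
60 -> miss, evict 67, frames {34,72,60}
72 -> hit
60 -> hit
72 -> hit
68 -> miss, evict 34, frames {60,72,68}
60 -> hit
67 -> miss, evict 72, frames {68,60,67}
60 -> hit
66 -> miss, evict 68, frames {67,60,66}
67 -> hit
60 -> hit
67 -> hit
72 -> miss, evict 66, frames {60,67,72}
60 -> hit
72 -> hit
67 -> hit
72 -> hit
67 -> hit
22 -> miss, evict 60, frames {72,67,22}
Page faults: 9.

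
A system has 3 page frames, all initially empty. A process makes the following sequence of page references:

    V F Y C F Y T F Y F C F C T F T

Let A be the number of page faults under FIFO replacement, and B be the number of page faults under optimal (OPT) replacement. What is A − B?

4

Under FIFO: F F F F . . F F F . F . . F F . → 10 faults.
Under OPT: F F F F . . F . . . F . . . . . → 6 faults.
A − B = 10 − 6 = 4.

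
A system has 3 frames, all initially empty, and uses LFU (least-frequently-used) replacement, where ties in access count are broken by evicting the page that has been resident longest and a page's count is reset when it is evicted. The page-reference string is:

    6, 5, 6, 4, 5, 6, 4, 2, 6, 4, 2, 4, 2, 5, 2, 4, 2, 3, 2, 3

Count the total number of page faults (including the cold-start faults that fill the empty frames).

6: fault, frames (6)
5: fault, frames (6 5)
6: hit
4: fault, frames (6 5 4)
5: hit
6: hit
4: hit
2: fault, evict 5, frames (6 4 2)
6: hit
4: hit
2: hit
4: hit
2: hit
5: fault, evict 2, frames (6 4 5)
2: fault, evict 5, frames (6 4 2)
4: hit
2: hit
3: fault, evict 2, frames (6 4 3)
2: fault, evict 3, frames (6 4 2)
3: fault, evict 2, frames (6 4 3)
Page faults: 9.

9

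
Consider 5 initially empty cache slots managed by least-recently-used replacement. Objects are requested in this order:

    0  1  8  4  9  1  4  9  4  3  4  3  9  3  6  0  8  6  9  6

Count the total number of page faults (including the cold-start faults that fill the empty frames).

0: fault, frames [0]
1: fault, frames [0, 1]
8: fault, frames [0, 1, 8]
4: fault, frames [0, 1, 8, 4]
9: fault, frames [0, 1, 8, 4, 9]
1: hit
4: hit
9: hit
4: hit
3: fault, evict 0, frames [8, 1, 9, 4, 3]
4: hit
3: hit
9: hit
3: hit
6: fault, evict 8, frames [1, 4, 9, 3, 6]
0: fault, evict 1, frames [4, 9, 3, 6, 0]
8: fault, evict 4, frames [9, 3, 6, 0, 8]
6: hit
9: hit
6: hit
Page faults: 9.

9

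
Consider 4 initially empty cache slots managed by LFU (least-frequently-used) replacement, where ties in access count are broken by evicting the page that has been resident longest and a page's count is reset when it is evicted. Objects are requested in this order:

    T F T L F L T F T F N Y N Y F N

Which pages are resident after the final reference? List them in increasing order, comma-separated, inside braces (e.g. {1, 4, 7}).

T: miss, frames {T}
F: miss, frames {T,F}
T: hit
L: miss, frames {T,F,L}
F: hit
L: hit
T: hit
F: hit
T: hit
F: hit
N: miss, frames {T,F,L,N}
Y: miss, evict N, frames {T,F,L,Y}
N: miss, evict Y, frames {T,F,L,N}
Y: miss, evict N, frames {T,F,L,Y}
F: hit
N: miss, evict Y, frames {T,F,L,N}

{F, L, N, T}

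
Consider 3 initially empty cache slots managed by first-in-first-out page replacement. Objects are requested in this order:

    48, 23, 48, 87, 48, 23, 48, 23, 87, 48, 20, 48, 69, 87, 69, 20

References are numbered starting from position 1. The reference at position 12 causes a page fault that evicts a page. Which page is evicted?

23

pos 1: 48 → miss, frames [48]
pos 2: 23 → miss, frames [48, 23]
pos 3: 48 → hit
pos 4: 87 → miss, frames [48, 23, 87]
pos 5: 48 → hit
pos 6: 23 → hit
pos 7: 48 → hit
pos 8: 23 → hit
pos 9: 87 → hit
pos 10: 48 → hit
pos 11: 20 → miss, evict 48, frames [23, 87, 20]
pos 12: 48 → miss, evict 23, frames [87, 20, 48]
At position 12, page 23 is evicted.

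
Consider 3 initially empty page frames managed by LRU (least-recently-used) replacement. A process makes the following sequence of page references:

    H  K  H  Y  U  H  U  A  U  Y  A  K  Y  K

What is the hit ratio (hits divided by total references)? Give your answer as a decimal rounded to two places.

H: fault, frames {H}
K: fault, frames {H,K}
H: hit
Y: fault, frames {K,H,Y}
U: fault, evict K, frames {H,Y,U}
H: hit
U: hit
A: fault, evict Y, frames {H,U,A}
U: hit
Y: fault, evict H, frames {A,U,Y}
A: hit
K: fault, evict U, frames {Y,A,K}
Y: hit
K: hit
Hits: 7 of 14 references → 7/14 = 0.5000.

0.50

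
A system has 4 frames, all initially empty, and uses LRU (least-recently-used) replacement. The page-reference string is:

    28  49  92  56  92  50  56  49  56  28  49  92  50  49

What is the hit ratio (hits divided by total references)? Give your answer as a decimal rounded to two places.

28 → miss, frames [28]
49 → miss, frames [28, 49]
92 → miss, frames [28, 49, 92]
56 → miss, frames [28, 49, 92, 56]
92 → hit
50 → miss, evict 28, frames [49, 56, 92, 50]
56 → hit
49 → hit
56 → hit
28 → miss, evict 92, frames [50, 49, 56, 28]
49 → hit
92 → miss, evict 50, frames [56, 28, 49, 92]
50 → miss, evict 56, frames [28, 49, 92, 50]
49 → hit
Hits: 6 of 14 references → 6/14 = 0.4286.

0.43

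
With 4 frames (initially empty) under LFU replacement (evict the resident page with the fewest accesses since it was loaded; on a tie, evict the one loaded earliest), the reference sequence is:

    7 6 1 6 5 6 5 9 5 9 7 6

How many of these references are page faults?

7 → miss, frames (7)
6 → miss, frames (7 6)
1 → miss, frames (7 6 1)
6 → hit
5 → miss, frames (7 6 1 5)
6 → hit
5 → hit
9 → miss, evict 7, frames (6 1 5 9)
5 → hit
9 → hit
7 → miss, evict 1, frames (6 5 9 7)
6 → hit
Page faults: 6.

6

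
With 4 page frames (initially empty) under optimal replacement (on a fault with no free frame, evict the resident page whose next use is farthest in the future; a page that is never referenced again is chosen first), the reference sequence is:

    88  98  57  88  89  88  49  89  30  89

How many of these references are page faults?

88 → fault, frames {88}
98 → fault, frames {88,98}
57 → fault, frames {88,98,57}
88 → hit
89 → fault, frames {88,98,57,89}
88 → hit
49 → fault, evict 57, frames {88,98,89,49}
89 → hit
30 → fault, evict 49, frames {88,98,89,30}
89 → hit
Page faults: 6.

6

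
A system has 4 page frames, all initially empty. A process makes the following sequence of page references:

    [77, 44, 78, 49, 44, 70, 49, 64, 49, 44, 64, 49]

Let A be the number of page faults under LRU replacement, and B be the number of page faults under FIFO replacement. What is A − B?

Under LRU: F F F F . F . F . . . . → 6 faults.
Under FIFO: F F F F . F . F . F . . → 7 faults.
A − B = 6 − 7 = -1.

-1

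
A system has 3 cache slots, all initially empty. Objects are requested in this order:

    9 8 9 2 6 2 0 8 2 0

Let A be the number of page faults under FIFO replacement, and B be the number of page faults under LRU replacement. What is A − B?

Under FIFO: F F . F F . F F F . → 7 faults.
Under LRU: F F . F F . F F . . → 6 faults.
A − B = 7 − 6 = 1.

1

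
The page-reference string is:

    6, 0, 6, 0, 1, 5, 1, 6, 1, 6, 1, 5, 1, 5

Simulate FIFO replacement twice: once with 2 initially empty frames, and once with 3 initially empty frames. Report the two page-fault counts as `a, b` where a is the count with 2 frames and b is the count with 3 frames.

7, 5

2 frames: F F . . F F . F F . . F . . → 7 faults.
3 frames: F F . . F F . F . . . . . . → 5 faults.
5 < 7: adding a frame reduced faults, as is typical.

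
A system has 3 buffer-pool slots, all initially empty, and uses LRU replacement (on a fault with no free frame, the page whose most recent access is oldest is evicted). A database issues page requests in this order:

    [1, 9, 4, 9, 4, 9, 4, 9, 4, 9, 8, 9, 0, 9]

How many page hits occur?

9

1 → miss, frames {1}
9 → miss, frames {1,9}
4 → miss, frames {1,9,4}
9 → hit
4 → hit
9 → hit
4 → hit
9 → hit
4 → hit
9 → hit
8 → miss, evict 1, frames {4,9,8}
9 → hit
0 → miss, evict 4, frames {8,9,0}
9 → hit
Hits: 9.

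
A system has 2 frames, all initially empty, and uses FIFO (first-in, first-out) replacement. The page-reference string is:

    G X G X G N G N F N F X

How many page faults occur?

G: fault, frames [G]
X: fault, frames [G, X]
G: hit
X: hit
G: hit
N: fault, evict G, frames [X, N]
G: fault, evict X, frames [N, G]
N: hit
F: fault, evict N, frames [G, F]
N: fault, evict G, frames [F, N]
F: hit
X: fault, evict F, frames [N, X]
Page faults: 7.

7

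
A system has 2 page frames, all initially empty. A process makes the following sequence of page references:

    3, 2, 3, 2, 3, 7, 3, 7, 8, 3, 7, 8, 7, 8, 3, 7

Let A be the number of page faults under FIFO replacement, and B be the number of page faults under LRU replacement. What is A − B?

Under FIFO: F F . . . F F . F . F . . . F . → 7 faults.
Under LRU: F F . . . F . . F F F F . . F F → 9 faults.
A − B = 7 − 9 = -2.

-2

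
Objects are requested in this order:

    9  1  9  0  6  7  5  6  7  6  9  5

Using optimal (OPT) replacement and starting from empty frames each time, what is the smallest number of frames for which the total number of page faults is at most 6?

f=1: 12 faults
f=2: 9 faults
f=3: 7 faults
f=4: 6 faults
f=5: 6 faults
f=6: 6 faults
Smallest f with faults ≤ 6 is 4.

4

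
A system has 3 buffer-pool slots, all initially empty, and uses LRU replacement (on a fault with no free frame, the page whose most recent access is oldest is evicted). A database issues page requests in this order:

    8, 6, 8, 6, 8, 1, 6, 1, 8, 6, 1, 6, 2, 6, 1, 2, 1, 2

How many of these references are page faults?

4

8: fault, frames [8]
6: fault, frames [8, 6]
8: hit
6: hit
8: hit
1: fault, frames [6, 8, 1]
6: hit
1: hit
8: hit
6: hit
1: hit
6: hit
2: fault, evict 8, frames [1, 6, 2]
6: hit
1: hit
2: hit
1: hit
2: hit
Page faults: 4.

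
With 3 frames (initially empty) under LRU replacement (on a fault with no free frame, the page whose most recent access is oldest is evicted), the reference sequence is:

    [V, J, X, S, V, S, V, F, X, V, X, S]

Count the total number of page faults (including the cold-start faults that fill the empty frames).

V → miss, frames [V]
J → miss, frames [V, J]
X → miss, frames [V, J, X]
S → miss, evict V, frames [J, X, S]
V → miss, evict J, frames [X, S, V]
S → hit
V → hit
F → miss, evict X, frames [S, V, F]
X → miss, evict S, frames [V, F, X]
V → hit
X → hit
S → miss, evict F, frames [V, X, S]
Page faults: 8.

8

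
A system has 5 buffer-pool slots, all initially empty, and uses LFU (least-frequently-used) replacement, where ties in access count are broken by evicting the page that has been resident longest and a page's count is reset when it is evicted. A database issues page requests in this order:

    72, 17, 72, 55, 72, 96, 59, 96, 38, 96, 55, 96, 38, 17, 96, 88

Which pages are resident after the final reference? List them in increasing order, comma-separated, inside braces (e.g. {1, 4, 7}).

72 -> fault, frames [72]
17 -> fault, frames [72, 17]
72 -> hit
55 -> fault, frames [72, 17, 55]
72 -> hit
96 -> fault, frames [72, 17, 55, 96]
59 -> fault, frames [72, 17, 55, 96, 59]
96 -> hit
38 -> fault, evict 17, frames [72, 55, 96, 59, 38]
96 -> hit
55 -> hit
96 -> hit
38 -> hit
17 -> fault, evict 59, frames [72, 55, 96, 38, 17]
96 -> hit
88 -> fault, evict 17, frames [72, 55, 96, 38, 88]

{38, 55, 72, 88, 96}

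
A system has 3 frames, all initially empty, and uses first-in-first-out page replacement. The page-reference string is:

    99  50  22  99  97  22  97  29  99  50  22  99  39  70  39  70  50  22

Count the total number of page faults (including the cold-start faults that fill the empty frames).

99: miss, frames {99}
50: miss, frames {99,50}
22: miss, frames {99,50,22}
99: hit
97: miss, evict 99, frames {50,22,97}
22: hit
97: hit
29: miss, evict 50, frames {22,97,29}
99: miss, evict 22, frames {97,29,99}
50: miss, evict 97, frames {29,99,50}
22: miss, evict 29, frames {99,50,22}
99: hit
39: miss, evict 99, frames {50,22,39}
70: miss, evict 50, frames {22,39,70}
39: hit
70: hit
50: miss, evict 22, frames {39,70,50}
22: miss, evict 39, frames {70,50,22}
Page faults: 12.

12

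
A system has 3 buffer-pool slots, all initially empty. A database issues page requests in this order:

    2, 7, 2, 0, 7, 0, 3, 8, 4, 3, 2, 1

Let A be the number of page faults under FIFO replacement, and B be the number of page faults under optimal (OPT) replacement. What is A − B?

Under FIFO: F F . F . . F F F . F F → 8 faults.
Under OPT: F F . F . . F F F . . F → 7 faults.
A − B = 8 − 7 = 1.

1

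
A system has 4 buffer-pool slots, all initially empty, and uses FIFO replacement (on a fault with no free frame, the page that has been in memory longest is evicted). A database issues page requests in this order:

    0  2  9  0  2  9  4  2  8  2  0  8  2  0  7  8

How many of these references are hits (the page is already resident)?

0: fault, frames [0]
2: fault, frames [0, 2]
9: fault, frames [0, 2, 9]
0: hit
2: hit
9: hit
4: fault, frames [0, 2, 9, 4]
2: hit
8: fault, evict 0, frames [2, 9, 4, 8]
2: hit
0: fault, evict 2, frames [9, 4, 8, 0]
8: hit
2: fault, evict 9, frames [4, 8, 0, 2]
0: hit
7: fault, evict 4, frames [8, 0, 2, 7]
8: hit
Hits: 8.

8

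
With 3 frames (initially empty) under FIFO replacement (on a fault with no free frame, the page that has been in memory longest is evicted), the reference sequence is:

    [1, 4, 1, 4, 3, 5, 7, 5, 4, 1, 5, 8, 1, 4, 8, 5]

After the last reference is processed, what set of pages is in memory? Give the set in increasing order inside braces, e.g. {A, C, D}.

{4, 5, 8}

1 -> fault, frames [1]
4 -> fault, frames [1, 4]
1 -> hit
4 -> hit
3 -> fault, frames [1, 4, 3]
5 -> fault, evict 1, frames [4, 3, 5]
7 -> fault, evict 4, frames [3, 5, 7]
5 -> hit
4 -> fault, evict 3, frames [5, 7, 4]
1 -> fault, evict 5, frames [7, 4, 1]
5 -> fault, evict 7, frames [4, 1, 5]
8 -> fault, evict 4, frames [1, 5, 8]
1 -> hit
4 -> fault, evict 1, frames [5, 8, 4]
8 -> hit
5 -> hit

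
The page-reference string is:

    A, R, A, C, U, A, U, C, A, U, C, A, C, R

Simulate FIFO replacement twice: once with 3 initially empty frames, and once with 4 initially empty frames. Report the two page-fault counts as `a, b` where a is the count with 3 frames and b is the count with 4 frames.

6, 4

3 frames: F F . F F F . . . . . . . F → 6 faults.
4 frames: F F . F F . . . . . . . . . → 4 faults.
4 < 6: adding a frame reduced faults, as is typical.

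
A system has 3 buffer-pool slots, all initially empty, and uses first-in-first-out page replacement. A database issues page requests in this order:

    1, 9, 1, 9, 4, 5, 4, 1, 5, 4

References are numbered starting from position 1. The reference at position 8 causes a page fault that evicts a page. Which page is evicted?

9

pos 1: 1: fault, frames [1]
pos 2: 9: fault, frames [1, 9]
pos 3: 1: hit
pos 4: 9: hit
pos 5: 4: fault, frames [1, 9, 4]
pos 6: 5: fault, evict 1, frames [9, 4, 5]
pos 7: 4: hit
pos 8: 1: fault, evict 9, frames [4, 5, 1]
At position 8, page 9 is evicted.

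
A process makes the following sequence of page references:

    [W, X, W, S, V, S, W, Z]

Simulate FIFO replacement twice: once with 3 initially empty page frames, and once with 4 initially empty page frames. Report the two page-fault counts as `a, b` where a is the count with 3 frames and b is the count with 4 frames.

3 frames: F F . F F . F F → 6 faults.
4 frames: F F . F F . . F → 5 faults.
5 < 6: adding a frame reduced faults, as is typical.

6, 5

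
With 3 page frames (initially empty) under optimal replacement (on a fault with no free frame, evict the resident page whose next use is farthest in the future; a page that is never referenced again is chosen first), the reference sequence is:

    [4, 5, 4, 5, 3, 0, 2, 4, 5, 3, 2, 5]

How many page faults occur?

4: fault, frames (4)
5: fault, frames (4 5)
4: hit
5: hit
3: fault, frames (4 5 3)
0: fault, evict 3, frames (4 5 0)
2: fault, evict 0, frames (4 5 2)
4: hit
5: hit
3: fault, evict 4, frames (5 2 3)
2: hit
5: hit
Page faults: 6.

6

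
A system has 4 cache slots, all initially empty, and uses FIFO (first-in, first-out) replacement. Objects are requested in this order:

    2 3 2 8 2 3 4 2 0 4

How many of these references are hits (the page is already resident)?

5

2 → fault, frames [2]
3 → fault, frames [2, 3]
2 → hit
8 → fault, frames [2, 3, 8]
2 → hit
3 → hit
4 → fault, frames [2, 3, 8, 4]
2 → hit
0 → fault, evict 2, frames [3, 8, 4, 0]
4 → hit
Hits: 5.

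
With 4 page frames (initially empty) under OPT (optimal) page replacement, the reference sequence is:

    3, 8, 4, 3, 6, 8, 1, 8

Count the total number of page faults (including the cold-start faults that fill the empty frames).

3 -> miss, frames {3}
8 -> miss, frames {3,8}
4 -> miss, frames {3,8,4}
3 -> hit
6 -> miss, frames {3,8,4,6}
8 -> hit
1 -> miss, evict 6, frames {3,8,4,1}
8 -> hit
Page faults: 5.

5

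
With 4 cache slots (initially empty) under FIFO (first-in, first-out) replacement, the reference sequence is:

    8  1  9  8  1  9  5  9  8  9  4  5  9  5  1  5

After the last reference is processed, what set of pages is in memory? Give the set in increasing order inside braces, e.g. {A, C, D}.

8 → miss, frames (8)
1 → miss, frames (8 1)
9 → miss, frames (8 1 9)
8 → hit
1 → hit
9 → hit
5 → miss, frames (8 1 9 5)
9 → hit
8 → hit
9 → hit
4 → miss, evict 8, frames (1 9 5 4)
5 → hit
9 → hit
5 → hit
1 → hit
5 → hit

{1, 4, 5, 9}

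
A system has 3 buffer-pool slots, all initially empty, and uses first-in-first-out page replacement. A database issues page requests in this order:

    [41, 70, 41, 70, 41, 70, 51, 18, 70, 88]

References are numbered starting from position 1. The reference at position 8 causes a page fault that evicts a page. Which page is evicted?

pos 1: 41 -> fault, frames (41)
pos 2: 70 -> fault, frames (41 70)
pos 3: 41 -> hit
pos 4: 70 -> hit
pos 5: 41 -> hit
pos 6: 70 -> hit
pos 7: 51 -> fault, frames (41 70 51)
pos 8: 18 -> fault, evict 41, frames (70 51 18)
At position 8, page 41 is evicted.

41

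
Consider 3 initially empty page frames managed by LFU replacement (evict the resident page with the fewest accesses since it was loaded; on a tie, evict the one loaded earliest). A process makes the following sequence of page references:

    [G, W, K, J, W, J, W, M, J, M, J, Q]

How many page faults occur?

6

G: fault, frames [G]
W: fault, frames [G, W]
K: fault, frames [G, W, K]
J: fault, evict G, frames [W, K, J]
W: hit
J: hit
W: hit
M: fault, evict K, frames [W, J, M]
J: hit
M: hit
J: hit
Q: fault, evict M, frames [W, J, Q]
Page faults: 6.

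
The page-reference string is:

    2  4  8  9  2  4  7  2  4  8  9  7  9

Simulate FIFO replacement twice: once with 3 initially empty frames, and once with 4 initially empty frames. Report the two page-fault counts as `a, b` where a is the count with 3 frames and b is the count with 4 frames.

9, 10

3 frames: F F F F F F F . . F F . . → 9 faults.
4 frames: F F F F . . F F F F F F . → 10 faults.
10 > 9: adding a frame increased faults — Belady's anomaly.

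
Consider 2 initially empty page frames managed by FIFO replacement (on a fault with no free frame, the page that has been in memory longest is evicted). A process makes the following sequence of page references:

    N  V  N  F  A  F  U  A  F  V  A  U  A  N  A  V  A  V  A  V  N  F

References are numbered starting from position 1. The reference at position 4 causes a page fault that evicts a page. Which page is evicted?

N

pos 1: N → miss, frames [N]
pos 2: V → miss, frames [N, V]
pos 3: N → hit
pos 4: F → miss, evict N, frames [V, F]
At position 4, page N is evicted.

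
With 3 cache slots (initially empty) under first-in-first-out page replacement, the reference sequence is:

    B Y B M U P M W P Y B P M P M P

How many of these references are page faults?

10

B -> fault, frames {B}
Y -> fault, frames {B,Y}
B -> hit
M -> fault, frames {B,Y,M}
U -> fault, evict B, frames {Y,M,U}
P -> fault, evict Y, frames {M,U,P}
M -> hit
W -> fault, evict M, frames {U,P,W}
P -> hit
Y -> fault, evict U, frames {P,W,Y}
B -> fault, evict P, frames {W,Y,B}
P -> fault, evict W, frames {Y,B,P}
M -> fault, evict Y, frames {B,P,M}
P -> hit
M -> hit
P -> hit
Page faults: 10.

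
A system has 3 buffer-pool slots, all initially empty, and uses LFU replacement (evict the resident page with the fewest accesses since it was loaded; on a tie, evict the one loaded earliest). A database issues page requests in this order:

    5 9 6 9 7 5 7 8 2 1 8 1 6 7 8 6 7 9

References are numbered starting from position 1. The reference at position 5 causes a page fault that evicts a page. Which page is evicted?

5

pos 1: 5 → miss, frames (5)
pos 2: 9 → miss, frames (5 9)
pos 3: 6 → miss, frames (5 9 6)
pos 4: 9 → hit
pos 5: 7 → miss, evict 5, frames (9 6 7)
At position 5, page 5 is evicted.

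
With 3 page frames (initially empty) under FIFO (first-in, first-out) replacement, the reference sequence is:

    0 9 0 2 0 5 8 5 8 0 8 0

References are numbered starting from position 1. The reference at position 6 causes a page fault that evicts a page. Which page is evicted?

pos 1: 0 → miss, frames (0)
pos 2: 9 → miss, frames (0 9)
pos 3: 0 → hit
pos 4: 2 → miss, frames (0 9 2)
pos 5: 0 → hit
pos 6: 5 → miss, evict 0, frames (9 2 5)
At position 6, page 0 is evicted.

0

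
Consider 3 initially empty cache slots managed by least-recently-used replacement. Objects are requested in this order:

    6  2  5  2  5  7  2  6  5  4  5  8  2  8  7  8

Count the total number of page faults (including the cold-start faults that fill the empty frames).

10

6 → fault, frames (6)
2 → fault, frames (6 2)
5 → fault, frames (6 2 5)
2 → hit
5 → hit
7 → fault, evict 6, frames (2 5 7)
2 → hit
6 → fault, evict 5, frames (7 2 6)
5 → fault, evict 7, frames (2 6 5)
4 → fault, evict 2, frames (6 5 4)
5 → hit
8 → fault, evict 6, frames (4 5 8)
2 → fault, evict 4, frames (5 8 2)
8 → hit
7 → fault, evict 5, frames (2 8 7)
8 → hit
Page faults: 10.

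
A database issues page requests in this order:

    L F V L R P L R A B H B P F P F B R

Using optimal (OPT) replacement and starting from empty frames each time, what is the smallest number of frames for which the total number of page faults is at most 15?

f=1: 18 faults
f=2: 13 faults
f=3: 10 faults
f=4: 9 faults
f=5: 8 faults
f=6: 8 faults
f=7: 8 faults
f=8: 8 faults
Smallest f with faults ≤ 15 is 2.

2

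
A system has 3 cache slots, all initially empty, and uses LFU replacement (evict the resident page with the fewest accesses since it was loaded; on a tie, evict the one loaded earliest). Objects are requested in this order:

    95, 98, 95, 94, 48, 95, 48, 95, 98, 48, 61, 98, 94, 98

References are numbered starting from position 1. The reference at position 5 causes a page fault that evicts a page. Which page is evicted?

pos 1: 95 → fault, frames [95]
pos 2: 98 → fault, frames [95, 98]
pos 3: 95 → hit
pos 4: 94 → fault, frames [95, 98, 94]
pos 5: 48 → fault, evict 98, frames [95, 94, 48]
At position 5, page 98 is evicted.

98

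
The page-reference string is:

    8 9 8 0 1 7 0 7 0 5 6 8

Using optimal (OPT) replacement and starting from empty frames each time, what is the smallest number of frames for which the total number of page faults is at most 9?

f=1: 12 faults
f=2: 8 faults
f=3: 7 faults
f=4: 7 faults
f=5: 7 faults
f=6: 7 faults
f=7: 7 faults
Smallest f with faults ≤ 9 is 2.

2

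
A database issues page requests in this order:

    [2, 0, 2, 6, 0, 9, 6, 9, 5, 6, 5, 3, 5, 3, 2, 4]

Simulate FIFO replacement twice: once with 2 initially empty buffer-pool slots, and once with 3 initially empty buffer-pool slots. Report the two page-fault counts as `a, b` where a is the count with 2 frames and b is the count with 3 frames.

10, 8

2 frames: F F . F . F . . F F . F F . F F → 10 faults.
3 frames: F F . F . F . . F . . F . . F F → 8 faults.
8 < 10: adding a frame reduced faults, as is typical.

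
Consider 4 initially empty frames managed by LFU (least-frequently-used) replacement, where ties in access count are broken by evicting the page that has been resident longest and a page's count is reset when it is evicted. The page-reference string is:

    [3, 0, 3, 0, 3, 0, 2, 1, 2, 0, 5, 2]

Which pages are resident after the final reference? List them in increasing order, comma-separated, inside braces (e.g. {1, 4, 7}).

3 → miss, frames {3}
0 → miss, frames {3,0}
3 → hit
0 → hit
3 → hit
0 → hit
2 → miss, frames {3,0,2}
1 → miss, frames {3,0,2,1}
2 → hit
0 → hit
5 → miss, evict 1, frames {3,0,2,5}
2 → hit

{0, 2, 3, 5}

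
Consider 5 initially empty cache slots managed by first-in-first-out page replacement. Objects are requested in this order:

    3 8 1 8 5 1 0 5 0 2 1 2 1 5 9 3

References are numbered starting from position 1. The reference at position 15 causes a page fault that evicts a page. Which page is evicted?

8

pos 1: 3 → miss, frames {3}
pos 2: 8 → miss, frames {3,8}
pos 3: 1 → miss, frames {3,8,1}
pos 4: 8 → hit
pos 5: 5 → miss, frames {3,8,1,5}
pos 6: 1 → hit
pos 7: 0 → miss, frames {3,8,1,5,0}
pos 8: 5 → hit
pos 9: 0 → hit
pos 10: 2 → miss, evict 3, frames {8,1,5,0,2}
pos 11: 1 → hit
pos 12: 2 → hit
pos 13: 1 → hit
pos 14: 5 → hit
pos 15: 9 → miss, evict 8, frames {1,5,0,2,9}
At position 15, page 8 is evicted.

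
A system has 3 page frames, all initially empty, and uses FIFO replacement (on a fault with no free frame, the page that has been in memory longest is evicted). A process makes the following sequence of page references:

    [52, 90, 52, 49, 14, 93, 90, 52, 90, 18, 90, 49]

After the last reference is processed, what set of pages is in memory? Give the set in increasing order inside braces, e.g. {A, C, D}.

52: miss, frames [52]
90: miss, frames [52, 90]
52: hit
49: miss, frames [52, 90, 49]
14: miss, evict 52, frames [90, 49, 14]
93: miss, evict 90, frames [49, 14, 93]
90: miss, evict 49, frames [14, 93, 90]
52: miss, evict 14, frames [93, 90, 52]
90: hit
18: miss, evict 93, frames [90, 52, 18]
90: hit
49: miss, evict 90, frames [52, 18, 49]

{18, 49, 52}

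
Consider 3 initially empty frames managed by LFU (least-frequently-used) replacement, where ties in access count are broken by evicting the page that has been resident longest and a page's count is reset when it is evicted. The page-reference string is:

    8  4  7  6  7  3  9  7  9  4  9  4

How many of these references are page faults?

8 -> fault, frames {8}
4 -> fault, frames {8,4}
7 -> fault, frames {8,4,7}
6 -> fault, evict 8, frames {4,7,6}
7 -> hit
3 -> fault, evict 4, frames {7,6,3}
9 -> fault, evict 6, frames {7,3,9}
7 -> hit
9 -> hit
4 -> fault, evict 3, frames {7,9,4}
9 -> hit
4 -> hit
Page faults: 7.

7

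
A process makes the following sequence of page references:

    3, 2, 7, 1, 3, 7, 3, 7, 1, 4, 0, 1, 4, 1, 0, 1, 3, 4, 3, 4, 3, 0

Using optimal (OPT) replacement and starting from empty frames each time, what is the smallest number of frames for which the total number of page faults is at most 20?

2

f=1: 22 faults
f=2: 13 faults
f=3: 7 faults
f=4: 6 faults
f=5: 6 faults
f=6: 6 faults
Smallest f with faults ≤ 20 is 2.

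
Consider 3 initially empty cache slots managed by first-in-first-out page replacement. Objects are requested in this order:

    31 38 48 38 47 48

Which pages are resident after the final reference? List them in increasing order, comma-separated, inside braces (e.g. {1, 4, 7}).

31 → miss, frames (31)
38 → miss, frames (31 38)
48 → miss, frames (31 38 48)
38 → hit
47 → miss, evict 31, frames (38 48 47)
48 → hit

{38, 47, 48}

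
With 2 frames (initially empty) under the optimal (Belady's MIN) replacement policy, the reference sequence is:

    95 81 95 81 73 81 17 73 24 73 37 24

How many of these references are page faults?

6

95: fault, frames (95)
81: fault, frames (95 81)
95: hit
81: hit
73: fault, evict 95, frames (81 73)
81: hit
17: fault, evict 81, frames (73 17)
73: hit
24: fault, evict 17, frames (73 24)
73: hit
37: fault, evict 73, frames (24 37)
24: hit
Page faults: 6.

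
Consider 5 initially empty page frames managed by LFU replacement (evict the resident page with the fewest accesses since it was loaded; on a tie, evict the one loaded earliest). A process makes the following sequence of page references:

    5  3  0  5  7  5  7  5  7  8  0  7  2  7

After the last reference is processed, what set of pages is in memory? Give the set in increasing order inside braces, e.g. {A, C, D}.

{0, 2, 5, 7, 8}

5 -> fault, frames [5]
3 -> fault, frames [5, 3]
0 -> fault, frames [5, 3, 0]
5 -> hit
7 -> fault, frames [5, 3, 0, 7]
5 -> hit
7 -> hit
5 -> hit
7 -> hit
8 -> fault, frames [5, 3, 0, 7, 8]
0 -> hit
7 -> hit
2 -> fault, evict 3, frames [5, 0, 7, 8, 2]
7 -> hit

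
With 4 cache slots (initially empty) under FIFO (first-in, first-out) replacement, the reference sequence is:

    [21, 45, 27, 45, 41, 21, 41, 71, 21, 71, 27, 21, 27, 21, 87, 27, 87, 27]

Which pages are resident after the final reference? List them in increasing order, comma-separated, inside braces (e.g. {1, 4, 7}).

21 → miss, frames {21}
45 → miss, frames {21,45}
27 → miss, frames {21,45,27}
45 → hit
41 → miss, frames {21,45,27,41}
21 → hit
41 → hit
71 → miss, evict 21, frames {45,27,41,71}
21 → miss, evict 45, frames {27,41,71,21}
71 → hit
27 → hit
21 → hit
27 → hit
21 → hit
87 → miss, evict 27, frames {41,71,21,87}
27 → miss, evict 41, frames {71,21,87,27}
87 → hit
27 → hit

{21, 27, 71, 87}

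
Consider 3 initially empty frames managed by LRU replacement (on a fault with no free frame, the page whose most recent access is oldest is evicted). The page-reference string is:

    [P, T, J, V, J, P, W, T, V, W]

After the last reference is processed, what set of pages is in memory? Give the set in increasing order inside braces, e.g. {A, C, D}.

P: fault, frames (P)
T: fault, frames (P T)
J: fault, frames (P T J)
V: fault, evict P, frames (T J V)
J: hit
P: fault, evict T, frames (V J P)
W: fault, evict V, frames (J P W)
T: fault, evict J, frames (P W T)
V: fault, evict P, frames (W T V)
W: hit

{T, V, W}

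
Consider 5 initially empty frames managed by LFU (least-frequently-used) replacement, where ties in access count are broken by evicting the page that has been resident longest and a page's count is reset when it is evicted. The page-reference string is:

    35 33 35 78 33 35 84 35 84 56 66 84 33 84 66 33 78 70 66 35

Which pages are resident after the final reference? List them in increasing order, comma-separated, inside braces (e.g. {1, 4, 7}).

{33, 35, 66, 70, 84}

35: fault, frames (35)
33: fault, frames (35 33)
35: hit
78: fault, frames (35 33 78)
33: hit
35: hit
84: fault, frames (35 33 78 84)
35: hit
84: hit
56: fault, frames (35 33 78 84 56)
66: fault, evict 78, frames (35 33 84 56 66)
84: hit
33: hit
84: hit
66: hit
33: hit
78: fault, evict 56, frames (35 33 84 66 78)
70: fault, evict 78, frames (35 33 84 66 70)
66: hit
35: hit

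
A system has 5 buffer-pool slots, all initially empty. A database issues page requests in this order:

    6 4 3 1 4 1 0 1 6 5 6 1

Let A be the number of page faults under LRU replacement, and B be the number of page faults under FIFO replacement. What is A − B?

Under LRU: F F F F . . F . . F . . → 6 faults.
Under FIFO: F F F F . . F . . F F . → 7 faults.
A − B = 6 − 7 = -1.

-1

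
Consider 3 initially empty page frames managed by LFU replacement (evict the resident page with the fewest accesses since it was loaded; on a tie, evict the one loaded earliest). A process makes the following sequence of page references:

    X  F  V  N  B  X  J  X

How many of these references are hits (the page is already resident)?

1

X: miss, frames {X}
F: miss, frames {X,F}
V: miss, frames {X,F,V}
N: miss, evict X, frames {F,V,N}
B: miss, evict F, frames {V,N,B}
X: miss, evict V, frames {N,B,X}
J: miss, evict N, frames {B,X,J}
X: hit
Hits: 1.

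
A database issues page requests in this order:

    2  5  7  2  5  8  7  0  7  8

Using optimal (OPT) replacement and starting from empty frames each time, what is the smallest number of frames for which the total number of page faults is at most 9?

2

f=1: 10 faults
f=2: 7 faults
f=3: 5 faults
f=4: 5 faults
f=5: 5 faults
Smallest f with faults ≤ 9 is 2.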